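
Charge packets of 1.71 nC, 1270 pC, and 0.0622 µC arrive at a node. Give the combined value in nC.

65.18 nC

In nC:
  1.71 nC → 1.71
  1270 pC = 1270 × 10^-3 nC = 1.27
  0.0622 µC = 0.0622 × 10^3 nC = 62.2
Sum: 1.71 + 1.27 + 62.2 = 65.18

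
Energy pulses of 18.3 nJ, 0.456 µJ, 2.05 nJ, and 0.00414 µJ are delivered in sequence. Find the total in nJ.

In nJ:
  18.3 nJ → 18.3
  0.456 µJ = 0.456 × 10³ nJ = 456
  2.05 nJ → 2.05
  0.00414 µJ = 0.00414 × 10³ nJ = 4.14
Sum: 18.3 + 456 + 2.05 + 4.14 = 480.49

480.49 nJ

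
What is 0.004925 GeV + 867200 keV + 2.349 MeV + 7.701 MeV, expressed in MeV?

882.175 MeV

In MeV:
  0.004925 GeV = 0.004925 × 10³ MeV = 4.925
  867200 keV = 867200 × 10⁻³ MeV = 867.2
  2.349 MeV → 2.349
  7.701 MeV → 7.701
Sum: 4.925 + 867.2 + 2.349 + 7.701 = 882.175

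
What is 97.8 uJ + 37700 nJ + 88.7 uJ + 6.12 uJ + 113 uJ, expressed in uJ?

343.32 uJ

In uJ:
  97.8 uJ → 97.8
  37700 nJ = 37700 × 10⁻³ uJ = 37.7
  88.7 uJ → 88.7
  6.12 uJ → 6.12
  113 uJ → 113
Sum: 97.8 + 37.7 + 88.7 + 6.12 + 113 = 343.32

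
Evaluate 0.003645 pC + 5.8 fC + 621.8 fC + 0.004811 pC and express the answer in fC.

636.056 fC

In fC:
  0.003645 pC = 0.003645 × 10^3 fC = 3.645
  5.8 fC → 5.8
  621.8 fC → 621.8
  0.004811 pC = 0.004811 × 10^3 fC = 4.811
Sum: 3.645 + 5.8 + 621.8 + 4.811 = 636.056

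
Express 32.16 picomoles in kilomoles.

0.00000000000003216 kilomoles

pico = 10⁻¹², kilo = 10³; factor is 10⁻¹⁵.
32.16 × 10⁻¹⁵ = 0.00000000000003216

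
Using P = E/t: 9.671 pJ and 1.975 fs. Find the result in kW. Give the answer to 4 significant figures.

(9.671e-12) / (1.975e-15) = 4.89671e3 W

4.897 kW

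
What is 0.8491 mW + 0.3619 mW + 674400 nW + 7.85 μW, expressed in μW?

In μW:
  0.8491 mW = 0.8491e3 μW = 849.1
  0.3619 mW = 0.3619e3 μW = 361.9
  674400 nW = 674400e-3 μW = 674.4
  7.85 μW → 7.85
Sum: 849.1 + 361.9 + 674.4 + 7.85 = 1893.25

1893.25 μW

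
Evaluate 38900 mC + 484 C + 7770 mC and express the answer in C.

530.67 C

In C:
  38900 mC = 38900 × 10⁻³ C = 38.9
  484 C → 484
  7770 mC = 7770 × 10⁻³ C = 7.77
Sum: 38.9 + 484 + 7.77 = 530.67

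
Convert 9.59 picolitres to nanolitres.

0.00959 nanolitres

pico = 10⁻¹², nano = 10⁻⁹; factor is 10⁻³.
9.59 × 10⁻³ = 0.00959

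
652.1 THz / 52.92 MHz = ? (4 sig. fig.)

12320000

(652.1e12) / (52.92e6) = 12.322e6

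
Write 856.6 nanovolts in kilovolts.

0.0000000008566 kilovolts

nano = 10⁻⁹, kilo = 10³; factor is 10⁻¹².
856.6 × 10⁻¹² = 0.0000000008566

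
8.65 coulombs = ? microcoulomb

(no prefix) = 10^0, micro = 10^-6; factor is 10^6.
8.65 × 10^6 = 8650000

8650000 microcoulombs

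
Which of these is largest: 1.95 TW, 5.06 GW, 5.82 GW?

1.95 TW

1.95 TW = 1950000000000 W
5.06 GW = 5060000000 W
5.82 GW = 5820000000 W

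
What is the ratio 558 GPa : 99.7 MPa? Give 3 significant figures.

5600

(558e9) / (99.7e6) = 5.597e3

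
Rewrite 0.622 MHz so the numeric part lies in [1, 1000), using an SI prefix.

622 kHz

= 622 × 10^3 Hz; 10^3 is kilo.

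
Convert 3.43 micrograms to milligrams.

0.00343 milligrams

micro = 1e-6, milli = 1e-3; factor is 1e-3.
3.43 × 1e-3 = 0.00343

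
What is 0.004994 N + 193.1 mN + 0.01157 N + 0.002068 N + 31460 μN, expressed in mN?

243.192 mN

In mN:
  0.004994 N = 0.004994 × 10³ mN = 4.994
  193.1 mN → 193.1
  0.01157 N = 0.01157 × 10³ mN = 11.57
  0.002068 N = 0.002068 × 10³ mN = 2.068
  31460 μN = 31460 × 10⁻³ mN = 31.46
Sum: 4.994 + 193.1 + 11.57 + 2.068 + 31.46 = 243.192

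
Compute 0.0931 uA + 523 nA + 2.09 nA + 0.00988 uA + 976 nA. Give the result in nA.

1604.07 nA

In nA:
  0.0931 uA = 0.0931 × 10^3 nA = 93.1
  523 nA → 523
  2.09 nA → 2.09
  0.00988 uA = 0.00988 × 10^3 nA = 9.88
  976 nA → 976
Sum: 93.1 + 523 + 2.09 + 9.88 + 976 = 1604.07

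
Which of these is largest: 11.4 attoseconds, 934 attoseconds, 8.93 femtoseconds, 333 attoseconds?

8.93 femtoseconds

11.4 attoseconds = 0.0000000000000000114 seconds
934 attoseconds = 0.000000000000000934 seconds
8.93 femtoseconds = 0.00000000000000893 seconds
333 attoseconds = 0.000000000000000333 seconds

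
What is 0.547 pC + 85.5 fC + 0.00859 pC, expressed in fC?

641.09 fC

In fC:
  0.547 pC = 0.547 × 10^3 fC = 547
  85.5 fC → 85.5
  0.00859 pC = 0.00859 × 10^3 fC = 8.59
Sum: 547 + 85.5 + 8.59 = 641.09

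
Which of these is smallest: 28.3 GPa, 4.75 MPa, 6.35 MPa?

28.3 GPa = 28300000000 Pa
4.75 MPa = 4750000 Pa
6.35 MPa = 6350000 Pa

4.75 MPa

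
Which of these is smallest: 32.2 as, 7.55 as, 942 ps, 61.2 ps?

7.55 as

32.2 as = 0.0000000000000000322 s
7.55 as = 0.00000000000000000755 s
942 ps = 0.000000000942 s
61.2 ps = 0.0000000000612 s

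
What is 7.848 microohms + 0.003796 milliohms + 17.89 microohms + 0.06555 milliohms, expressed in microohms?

In microohms:
  7.848 microohms → 7.848
  0.003796 milliohms = 0.003796e3 microohms = 3.796
  17.89 microohms → 17.89
  0.06555 milliohms = 0.06555e3 microohms = 65.55
Sum: 7.848 + 3.796 + 17.89 + 65.55 = 95.084

95.084 microohms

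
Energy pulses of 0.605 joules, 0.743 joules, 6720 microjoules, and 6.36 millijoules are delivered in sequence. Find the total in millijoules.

1361.08 millijoules

In millijoules:
  0.605 joules = 0.605 × 10³ millijoules = 605
  0.743 joules = 0.743 × 10³ millijoules = 743
  6720 microjoules = 6720 × 10⁻³ millijoules = 6.72
  6.36 millijoules → 6.36
Sum: 605 + 743 + 6.72 + 6.36 = 1361.08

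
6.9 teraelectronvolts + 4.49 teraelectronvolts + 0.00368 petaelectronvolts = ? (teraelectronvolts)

In teraelectronvolts:
  6.9 teraelectronvolts → 6.9
  4.49 teraelectronvolts → 4.49
  0.00368 petaelectronvolts = 0.00368 × 10³ teraelectronvolts = 3.68
Sum: 6.9 + 4.49 + 3.68 = 15.07

15.07 teraelectronvolts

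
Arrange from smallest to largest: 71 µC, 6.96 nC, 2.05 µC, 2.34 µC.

71 µC = 0.000071 C
6.96 nC = 0.00000000696 C
2.05 µC = 0.00000205 C
2.34 µC = 0.00000234 C

6.96 nC < 2.05 µC < 2.34 µC < 71 µC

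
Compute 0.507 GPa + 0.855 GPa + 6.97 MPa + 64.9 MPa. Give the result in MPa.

In MPa:
  0.507 GPa = 0.507 × 10^3 MPa = 507
  0.855 GPa = 0.855 × 10^3 MPa = 855
  6.97 MPa → 6.97
  64.9 MPa → 64.9
Sum: 507 + 855 + 6.97 + 64.9 = 1433.87

1433.87 MPa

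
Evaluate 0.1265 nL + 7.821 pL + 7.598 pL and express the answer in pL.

In pL:
  0.1265 nL = 0.1265 × 10³ pL = 126.5
  7.821 pL → 7.821
  7.598 pL → 7.598
Sum: 126.5 + 7.821 + 7.598 = 141.919

141.919 pL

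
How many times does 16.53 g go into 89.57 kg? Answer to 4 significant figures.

(89.57 × 10³) / (16.53) = 5.4186 × 10³

5419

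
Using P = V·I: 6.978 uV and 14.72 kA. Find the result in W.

6.978e-6 × 14.72e3 = 102.71616e-3 W

0.10271616 W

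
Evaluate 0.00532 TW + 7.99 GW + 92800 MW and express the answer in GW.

In GW:
  0.00532 TW = 0.00532e3 GW = 5.32
  7.99 GW → 7.99
  92800 MW = 92800e-3 GW = 92.8
Sum: 5.32 + 7.99 + 92.8 = 106.11

106.11 GW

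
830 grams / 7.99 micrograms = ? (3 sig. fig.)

104000000

(830) / (7.99e-6) = 103.9e6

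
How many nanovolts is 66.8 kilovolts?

kilo = 10^3, nano = 10^-9; factor is 10^12.
66.8 × 10^12 = 66800000000000

66800000000000 nanovolts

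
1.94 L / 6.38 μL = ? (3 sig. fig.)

304000

(1.94) / (6.38 × 10^-6) = 0.3041 × 10^6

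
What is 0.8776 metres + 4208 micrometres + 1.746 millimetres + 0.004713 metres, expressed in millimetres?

888.267 millimetres

In millimetres:
  0.8776 metres = 0.8776 × 10^3 millimetres = 877.6
  4208 micrometres = 4208 × 10^-3 millimetres = 4.208
  1.746 millimetres → 1.746
  0.004713 metres = 0.004713 × 10^3 millimetres = 4.713
Sum: 877.6 + 4.208 + 1.746 + 4.713 = 888.267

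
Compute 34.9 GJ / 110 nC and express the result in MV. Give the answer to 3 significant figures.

(34.9e9) / (110e-9) = 0.31727e18 V

317000000000 MV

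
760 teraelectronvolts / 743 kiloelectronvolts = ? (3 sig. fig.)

1020000000

(760 × 10¹²) / (743 × 10³) = 1.023 × 10⁹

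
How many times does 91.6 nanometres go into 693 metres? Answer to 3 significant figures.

(693) / (91.6 × 10^-9) = 7.566 × 10^9

7570000000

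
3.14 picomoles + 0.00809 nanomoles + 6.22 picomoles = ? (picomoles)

In picomoles:
  3.14 picomoles → 3.14
  0.00809 nanomoles = 0.00809 × 10³ picomoles = 8.09
  6.22 picomoles → 6.22
Sum: 3.14 + 8.09 + 6.22 = 17.45

17.45 picomoles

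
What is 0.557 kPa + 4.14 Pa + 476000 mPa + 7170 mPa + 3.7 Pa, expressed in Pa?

1048.01 Pa

In Pa:
  0.557 kPa = 0.557e3 Pa = 557
  4.14 Pa → 4.14
  476000 mPa = 476000e-3 Pa = 476
  7170 mPa = 7170e-3 Pa = 7.17
  3.7 Pa → 3.7
Sum: 557 + 4.14 + 476 + 7.17 + 3.7 = 1048.01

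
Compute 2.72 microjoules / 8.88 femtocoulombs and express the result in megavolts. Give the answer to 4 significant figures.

306.3 megavolts

(2.72 × 10^-6) / (8.88 × 10^-15) = 0.306306 × 10^9 V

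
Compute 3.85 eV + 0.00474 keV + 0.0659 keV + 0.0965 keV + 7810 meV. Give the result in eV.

178.8 eV

In eV:
  3.85 eV → 3.85
  0.00474 keV = 0.00474e3 eV = 4.74
  0.0659 keV = 0.0659e3 eV = 65.9
  0.0965 keV = 0.0965e3 eV = 96.5
  7810 meV = 7810e-3 eV = 7.81
Sum: 3.85 + 4.74 + 65.9 + 96.5 + 7.81 = 178.8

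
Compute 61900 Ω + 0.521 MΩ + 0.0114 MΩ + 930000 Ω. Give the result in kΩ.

1524.3 kΩ

In kΩ:
  61900 Ω = 61900 × 10⁻³ kΩ = 61.9
  0.521 MΩ = 0.521 × 10³ kΩ = 521
  0.0114 MΩ = 0.0114 × 10³ kΩ = 11.4
  930000 Ω = 930000 × 10⁻³ kΩ = 930
Sum: 61.9 + 521 + 11.4 + 930 = 1524.3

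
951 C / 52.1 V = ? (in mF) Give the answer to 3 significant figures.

18300 mF

(951) / (52.1) = 18.253 F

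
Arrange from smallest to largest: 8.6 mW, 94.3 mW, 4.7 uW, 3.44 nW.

8.6 mW = 0.0086 W
94.3 mW = 0.0943 W
4.7 uW = 0.0000047 W
3.44 nW = 0.00000000344 W

3.44 nW < 4.7 uW < 8.6 mW < 94.3 mW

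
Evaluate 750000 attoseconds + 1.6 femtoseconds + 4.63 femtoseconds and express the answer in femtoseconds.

756.23 femtoseconds

In femtoseconds:
  750000 attoseconds = 750000e-3 femtoseconds = 750
  1.6 femtoseconds → 1.6
  4.63 femtoseconds → 4.63
Sum: 750 + 1.6 + 4.63 = 756.23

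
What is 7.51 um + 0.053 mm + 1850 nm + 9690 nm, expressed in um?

In um:
  7.51 um → 7.51
  0.053 mm = 0.053 × 10³ um = 53
  1850 nm = 1850 × 10⁻³ um = 1.85
  9690 nm = 9690 × 10⁻³ um = 9.69
Sum: 7.51 + 53 + 1.85 + 9.69 = 72.05

72.05 um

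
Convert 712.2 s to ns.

712200000000 ns

(no prefix) = 10⁰, nano = 10⁻⁹; factor is 10⁹.
712.2 × 10⁹ = 712200000000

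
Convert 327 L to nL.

(no prefix) = 10⁰, nano = 10⁻⁹; factor is 10⁹.
327 × 10⁹ = 327000000000

327000000000 nL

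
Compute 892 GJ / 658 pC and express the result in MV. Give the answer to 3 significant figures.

(892 × 10⁹) / (658 × 10⁻¹²) = 1.3556 × 10²¹ V

1360000000000000 MV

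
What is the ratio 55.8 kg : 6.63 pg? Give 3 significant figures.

(55.8e3) / (6.63e-12) = 8.416e15

8420000000000000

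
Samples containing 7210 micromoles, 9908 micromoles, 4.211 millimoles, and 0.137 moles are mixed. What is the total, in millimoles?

158.329 millimoles

In millimoles:
  7210 micromoles = 7210 × 10⁻³ millimoles = 7.21
  9908 micromoles = 9908 × 10⁻³ millimoles = 9.908
  4.211 millimoles → 4.211
  0.137 moles = 0.137 × 10³ millimoles = 137
Sum: 7.21 + 9.908 + 4.211 + 137 = 158.329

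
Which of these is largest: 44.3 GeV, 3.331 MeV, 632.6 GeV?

44.3 GeV = 44300000000 eV
3.331 MeV = 3331000 eV
632.6 GeV = 632600000000 eV

632.6 GeV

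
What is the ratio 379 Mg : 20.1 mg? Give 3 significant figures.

(379 × 10⁶) / (20.1 × 10⁻³) = 18.86 × 10⁹

18900000000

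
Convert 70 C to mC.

(no prefix) = 10⁰, milli = 10⁻³; factor is 10³.
70 × 10³ = 70000

70000 mC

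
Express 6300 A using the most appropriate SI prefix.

6.3 kA

= 6.3 × 10³ A; 10³ is kilo.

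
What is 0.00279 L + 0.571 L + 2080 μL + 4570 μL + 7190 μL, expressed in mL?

587.63 mL

In mL:
  0.00279 L = 0.00279e3 mL = 2.79
  0.571 L = 0.571e3 mL = 571
  2080 μL = 2080e-3 mL = 2.08
  4570 μL = 4570e-3 mL = 4.57
  7190 μL = 7190e-3 mL = 7.19
Sum: 2.79 + 571 + 2.08 + 4.57 + 7.19 = 587.63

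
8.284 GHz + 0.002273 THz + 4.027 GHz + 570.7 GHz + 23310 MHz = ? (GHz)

In GHz:
  8.284 GHz → 8.284
  0.002273 THz = 0.002273 × 10^3 GHz = 2.273
  4.027 GHz → 4.027
  570.7 GHz → 570.7
  23310 MHz = 23310 × 10^-3 GHz = 23.31
Sum: 8.284 + 2.273 + 4.027 + 570.7 + 23.31 = 608.594

608.594 GHz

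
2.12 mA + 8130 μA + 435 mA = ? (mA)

445.25 mA

In mA:
  2.12 mA → 2.12
  8130 μA = 8130e-3 mA = 8.13
  435 mA → 435
Sum: 2.12 + 8.13 + 435 = 445.25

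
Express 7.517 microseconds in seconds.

0.000007517 seconds

micro = 10^-6, (no prefix) = 10^0; factor is 10^-6.
7.517 × 10^-6 = 0.000007517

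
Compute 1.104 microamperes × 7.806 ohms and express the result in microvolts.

1.104e-6 × 7.806 = 8.617824e-6 V

8.617824 microvolts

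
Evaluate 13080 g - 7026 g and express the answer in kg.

6.054 kg

In kg:
  13080 g = 13080e-3 kg = 13.08
  7026 g = 7026e-3 kg = 7.026
Difference: 13.08 - 7.026 = 6.054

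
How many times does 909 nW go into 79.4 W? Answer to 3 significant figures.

(79.4) / (909 × 10⁻⁹) = 0.08735 × 10⁹

87300000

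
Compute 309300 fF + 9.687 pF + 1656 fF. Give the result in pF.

320.643 pF

In pF:
  309300 fF = 309300 × 10^-3 pF = 309.3
  9.687 pF → 9.687
  1656 fF = 1656 × 10^-3 pF = 1.656
Sum: 309.3 + 9.687 + 1.656 = 320.643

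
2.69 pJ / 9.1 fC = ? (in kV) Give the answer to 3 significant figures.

0.296 kV

(2.69 × 10⁻¹²) / (9.1 × 10⁻¹⁵) = 0.2956 × 10³ V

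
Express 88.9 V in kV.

0.0889 kV

(no prefix) = 1e0, kilo = 1e3; factor is 1e-3.
88.9 × 1e-3 = 0.0889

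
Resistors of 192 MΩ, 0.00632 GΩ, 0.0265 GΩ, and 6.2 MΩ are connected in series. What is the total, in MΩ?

In MΩ:
  192 MΩ → 192
  0.00632 GΩ = 0.00632e3 MΩ = 6.32
  0.0265 GΩ = 0.0265e3 MΩ = 26.5
  6.2 MΩ → 6.2
Sum: 192 + 6.32 + 26.5 + 6.2 = 231.02

231.02 MΩ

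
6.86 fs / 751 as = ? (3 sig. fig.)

(6.86 × 10^-15) / (751 × 10^-18) = 0.009134 × 10^3

9.13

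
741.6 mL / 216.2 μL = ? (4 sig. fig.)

3430

(741.6 × 10⁻³) / (216.2 × 10⁻⁶) = 3.4302 × 10³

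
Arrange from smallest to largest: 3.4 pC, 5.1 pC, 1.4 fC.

3.4 pC = 0.0000000000034 C
5.1 pC = 0.0000000000051 C
1.4 fC = 0.0000000000000014 C

1.4 fC < 3.4 pC < 5.1 pC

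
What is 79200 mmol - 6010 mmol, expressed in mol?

73.19 mol

In mol:
  79200 mmol = 79200 × 10⁻³ mol = 79.2
  6010 mmol = 6010 × 10⁻³ mol = 6.01
Difference: 79.2 - 6.01 = 73.19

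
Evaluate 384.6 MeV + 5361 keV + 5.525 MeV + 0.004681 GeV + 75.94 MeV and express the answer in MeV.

476.107 MeV

In MeV:
  384.6 MeV → 384.6
  5361 keV = 5361e-3 MeV = 5.361
  5.525 MeV → 5.525
  0.004681 GeV = 0.004681e3 MeV = 4.681
  75.94 MeV → 75.94
Sum: 384.6 + 5.361 + 5.525 + 4.681 + 75.94 = 476.107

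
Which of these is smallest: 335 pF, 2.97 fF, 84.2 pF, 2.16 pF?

335 pF = 0.000000000335 F
2.97 fF = 0.00000000000000297 F
84.2 pF = 0.0000000000842 F
2.16 pF = 0.00000000000216 F

2.97 fF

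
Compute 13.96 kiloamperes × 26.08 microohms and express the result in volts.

13.96 × 10^3 × 26.08 × 10^-6 = 364.0768 × 10^-3 V

0.3640768 volts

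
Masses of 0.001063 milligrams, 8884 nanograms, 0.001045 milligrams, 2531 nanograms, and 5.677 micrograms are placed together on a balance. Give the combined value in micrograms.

19.2 micrograms

In micrograms:
  0.001063 milligrams = 0.001063 × 10^3 micrograms = 1.063
  8884 nanograms = 8884 × 10^-3 micrograms = 8.884
  0.001045 milligrams = 0.001045 × 10^3 micrograms = 1.045
  2531 nanograms = 2531 × 10^-3 micrograms = 2.531
  5.677 micrograms → 5.677
Sum: 1.063 + 8.884 + 1.045 + 2.531 + 5.677 = 19.2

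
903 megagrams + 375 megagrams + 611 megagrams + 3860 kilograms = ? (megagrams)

1892.86 megagrams

In megagrams:
  903 megagrams → 903
  375 megagrams → 375
  611 megagrams → 611
  3860 kilograms = 3860 × 10^-3 megagrams = 3.86
Sum: 903 + 375 + 611 + 3.86 = 1892.86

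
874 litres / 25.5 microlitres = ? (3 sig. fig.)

(874) / (25.5e-6) = 34.27e6

34300000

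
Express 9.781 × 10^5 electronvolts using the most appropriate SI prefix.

= 978.1 × 10^3 electronvolts; 10^3 is kilo.

978.1 kiloelectronvolts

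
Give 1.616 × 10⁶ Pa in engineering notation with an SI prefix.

1.616 MPa

= 1.616 × 10⁶ Pa; 10⁶ is mega.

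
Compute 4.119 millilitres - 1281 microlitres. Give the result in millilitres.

2.838 millilitres

In millilitres:
  4.119 millilitres → 4.119
  1281 microlitres = 1281e-3 millilitres = 1.281
Difference: 4.119 - 1.281 = 2.838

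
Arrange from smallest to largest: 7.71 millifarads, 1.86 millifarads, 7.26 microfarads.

7.26 microfarads < 1.86 millifarads < 7.71 millifarads

7.71 millifarads = 0.00771 farads
1.86 millifarads = 0.00186 farads
7.26 microfarads = 0.00000726 farads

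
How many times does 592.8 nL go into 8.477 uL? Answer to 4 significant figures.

14.30

(8.477 × 10^-6) / (592.8 × 10^-9) = 0.0143 × 10^3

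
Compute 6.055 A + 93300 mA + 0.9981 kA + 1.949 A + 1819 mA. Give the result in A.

In A:
  6.055 A → 6.055
  93300 mA = 93300 × 10^-3 A = 93.3
  0.9981 kA = 0.9981 × 10^3 A = 998.1
  1.949 A → 1.949
  1819 mA = 1819 × 10^-3 A = 1.819
Sum: 6.055 + 93.3 + 998.1 + 1.949 + 1.819 = 1101.223

1101.223 A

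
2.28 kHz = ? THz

kilo = 10^3, tera = 10^12; factor is 10^-9.
2.28 × 10^-9 = 0.00000000228

0.00000000228 THz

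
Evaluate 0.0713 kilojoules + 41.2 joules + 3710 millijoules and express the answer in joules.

In joules:
  0.0713 kilojoules = 0.0713 × 10^3 joules = 71.3
  41.2 joules → 41.2
  3710 millijoules = 3710 × 10^-3 joules = 3.71
Sum: 71.3 + 41.2 + 3.71 = 116.21

116.21 joules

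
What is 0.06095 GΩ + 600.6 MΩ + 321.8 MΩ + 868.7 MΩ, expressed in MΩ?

1852.05 MΩ

In MΩ:
  0.06095 GΩ = 0.06095 × 10³ MΩ = 60.95
  600.6 MΩ → 600.6
  321.8 MΩ → 321.8
  868.7 MΩ → 868.7
Sum: 60.95 + 600.6 + 321.8 + 868.7 = 1852.05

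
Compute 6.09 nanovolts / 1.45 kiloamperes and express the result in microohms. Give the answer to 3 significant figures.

0.00000420 microohms

(6.09e-9) / (1.45e3) = 4.2e-12 Ω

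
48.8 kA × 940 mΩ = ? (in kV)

48.8 × 10^3 × 940 × 10^-3 = 45872 V

45.872 kV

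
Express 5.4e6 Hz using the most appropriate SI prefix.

= 5.4e6 Hz; 1e6 is mega.

5.4 MHz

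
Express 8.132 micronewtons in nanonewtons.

micro = 1e-6, nano = 1e-9; factor is 1e3.
8.132 × 1e3 = 8132

8132 nanonewtons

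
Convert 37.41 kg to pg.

37410000000000000 pg

kilo = 10^3, pico = 10^-12; factor is 10^15.
37.41 × 10^15 = 37410000000000000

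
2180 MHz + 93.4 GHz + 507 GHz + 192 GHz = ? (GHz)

794.58 GHz

In GHz:
  2180 MHz = 2180 × 10^-3 GHz = 2.18
  93.4 GHz → 93.4
  507 GHz → 507
  192 GHz → 192
Sum: 2.18 + 93.4 + 507 + 192 = 794.58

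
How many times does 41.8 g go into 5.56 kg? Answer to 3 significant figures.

133

(5.56 × 10^3) / (41.8) = 0.133 × 10^3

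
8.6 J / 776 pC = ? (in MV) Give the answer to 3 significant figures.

11100 MV

(8.6) / (776 × 10⁻¹²) = 0.011082 × 10¹² V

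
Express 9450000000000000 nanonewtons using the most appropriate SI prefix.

9.45 meganewtons

= 9.45 × 10^6 newtons; 10^6 is mega.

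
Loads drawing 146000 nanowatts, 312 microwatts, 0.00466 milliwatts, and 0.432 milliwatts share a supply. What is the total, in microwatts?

In microwatts:
  146000 nanowatts = 146000 × 10⁻³ microwatts = 146
  312 microwatts → 312
  0.00466 milliwatts = 0.00466 × 10³ microwatts = 4.66
  0.432 milliwatts = 0.432 × 10³ microwatts = 432
Sum: 146 + 312 + 4.66 + 432 = 894.66

894.66 microwatts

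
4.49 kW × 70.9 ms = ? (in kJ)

4.49e3 × 70.9e-3 = 318.341 J

0.318341 kJ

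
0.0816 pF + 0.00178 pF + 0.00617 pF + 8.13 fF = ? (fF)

97.68 fF

In fF:
  0.0816 pF = 0.0816e3 fF = 81.6
  0.00178 pF = 0.00178e3 fF = 1.78
  0.00617 pF = 0.00617e3 fF = 6.17
  8.13 fF → 8.13
Sum: 81.6 + 1.78 + 6.17 + 8.13 = 97.68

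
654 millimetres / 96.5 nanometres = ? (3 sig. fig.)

6780000

(654e-3) / (96.5e-9) = 6.777e6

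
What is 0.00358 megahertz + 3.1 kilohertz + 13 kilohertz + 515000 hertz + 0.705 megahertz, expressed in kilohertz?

In kilohertz:
  0.00358 megahertz = 0.00358 × 10^3 kilohertz = 3.58
  3.1 kilohertz → 3.1
  13 kilohertz → 13
  515000 hertz = 515000 × 10^-3 kilohertz = 515
  0.705 megahertz = 0.705 × 10^3 kilohertz = 705
Sum: 3.58 + 3.1 + 13 + 515 + 705 = 1239.68

1239.68 kilohertz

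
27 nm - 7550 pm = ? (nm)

In nm:
  27 nm → 27
  7550 pm = 7550 × 10^-3 nm = 7.55
Difference: 27 - 7.55 = 19.45

19.45 nm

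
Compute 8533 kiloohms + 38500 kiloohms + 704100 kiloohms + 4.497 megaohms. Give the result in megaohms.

755.63 megaohms

In megaohms:
  8533 kiloohms = 8533 × 10⁻³ megaohms = 8.533
  38500 kiloohms = 38500 × 10⁻³ megaohms = 38.5
  704100 kiloohms = 704100 × 10⁻³ megaohms = 704.1
  4.497 megaohms → 4.497
Sum: 8.533 + 38.5 + 704.1 + 4.497 = 755.63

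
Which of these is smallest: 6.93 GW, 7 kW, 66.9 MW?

7 kW

6.93 GW = 6930000000 W
7 kW = 7000 W
66.9 MW = 66900000 W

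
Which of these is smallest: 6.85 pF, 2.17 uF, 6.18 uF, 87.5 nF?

6.85 pF

6.85 pF = 0.00000000000685 F
2.17 uF = 0.00000217 F
6.18 uF = 0.00000618 F
87.5 nF = 0.0000000875 F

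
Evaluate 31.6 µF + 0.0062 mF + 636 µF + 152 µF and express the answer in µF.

825.8 µF

In µF:
  31.6 µF → 31.6
  0.0062 mF = 0.0062 × 10³ µF = 6.2
  636 µF → 636
  152 µF → 152
Sum: 31.6 + 6.2 + 636 + 152 = 825.8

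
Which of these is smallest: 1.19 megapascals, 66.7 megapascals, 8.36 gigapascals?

1.19 megapascals

1.19 megapascals = 1190000 pascals
66.7 megapascals = 66700000 pascals
8.36 gigapascals = 8360000000 pascals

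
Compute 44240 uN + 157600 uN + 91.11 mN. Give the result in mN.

292.95 mN

In mN:
  44240 uN = 44240 × 10^-3 mN = 44.24
  157600 uN = 157600 × 10^-3 mN = 157.6
  91.11 mN → 91.11
Sum: 44.24 + 157.6 + 91.11 = 292.95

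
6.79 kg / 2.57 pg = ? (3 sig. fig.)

(6.79 × 10³) / (2.57 × 10⁻¹²) = 2.642 × 10¹⁵

2640000000000000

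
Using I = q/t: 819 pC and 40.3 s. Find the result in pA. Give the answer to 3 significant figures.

(819 × 10^-12) / (40.3) = 20.323 × 10^-12 A

20.3 pA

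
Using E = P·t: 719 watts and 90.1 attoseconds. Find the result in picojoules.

0.0647819 picojoules

719 × 90.1 × 10⁻¹⁸ = 64781.9 × 10⁻¹⁸ J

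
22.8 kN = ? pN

22800000000000000 pN

kilo = 1e3, pico = 1e-12; factor is 1e15.
22.8 × 1e15 = 22800000000000000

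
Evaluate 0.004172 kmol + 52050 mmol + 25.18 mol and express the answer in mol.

81.402 mol

In mol:
  0.004172 kmol = 0.004172e3 mol = 4.172
  52050 mmol = 52050e-3 mol = 52.05
  25.18 mol → 25.18
Sum: 4.172 + 52.05 + 25.18 = 81.402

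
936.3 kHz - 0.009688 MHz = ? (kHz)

In kHz:
  936.3 kHz → 936.3
  0.009688 MHz = 0.009688 × 10^3 kHz = 9.688
Difference: 936.3 - 9.688 = 926.612

926.612 kHz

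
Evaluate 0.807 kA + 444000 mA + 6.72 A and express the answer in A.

1257.72 A

In A:
  0.807 kA = 0.807 × 10³ A = 807
  444000 mA = 444000 × 10⁻³ A = 444
  6.72 A → 6.72
Sum: 807 + 444 + 6.72 = 1257.72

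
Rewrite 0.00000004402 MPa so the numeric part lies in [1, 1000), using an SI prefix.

44.02 mPa

= 44.02 × 10⁻³ Pa; 10⁻³ is milli.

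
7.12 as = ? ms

atto = 10⁻¹⁸, milli = 10⁻³; factor is 10⁻¹⁵.
7.12 × 10⁻¹⁵ = 0.00000000000000712

0.00000000000000712 ms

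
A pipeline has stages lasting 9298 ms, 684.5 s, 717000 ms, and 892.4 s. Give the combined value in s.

In s:
  9298 ms = 9298e-3 s = 9.298
  684.5 s → 684.5
  717000 ms = 717000e-3 s = 717
  892.4 s → 892.4
Sum: 9.298 + 684.5 + 717 + 892.4 = 2303.198

2303.198 s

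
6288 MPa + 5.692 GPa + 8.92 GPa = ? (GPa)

In GPa:
  6288 MPa = 6288 × 10⁻³ GPa = 6.288
  5.692 GPa → 5.692
  8.92 GPa → 8.92
Sum: 6.288 + 5.692 + 8.92 = 20.9

20.9 GPa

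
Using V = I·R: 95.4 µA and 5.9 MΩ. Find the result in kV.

95.4 × 10^-6 × 5.9 × 10^6 = 562.86 V

0.56286 kV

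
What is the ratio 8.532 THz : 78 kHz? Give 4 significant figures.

(8.532e12) / (78e3) = 0.10938e9

109400000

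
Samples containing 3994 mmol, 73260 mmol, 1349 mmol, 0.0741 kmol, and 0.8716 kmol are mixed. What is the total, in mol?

1024.303 mol

In mol:
  3994 mmol = 3994 × 10^-3 mol = 3.994
  73260 mmol = 73260 × 10^-3 mol = 73.26
  1349 mmol = 1349 × 10^-3 mol = 1.349
  0.0741 kmol = 0.0741 × 10^3 mol = 74.1
  0.8716 kmol = 0.8716 × 10^3 mol = 871.6
Sum: 3.994 + 73.26 + 1.349 + 74.1 + 871.6 = 1024.303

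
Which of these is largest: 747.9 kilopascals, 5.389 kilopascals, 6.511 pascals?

747.9 kilopascals

747.9 kilopascals = 747900 pascals
5.389 kilopascals = 5389 pascals
6.511 pascals = 6.511 pascals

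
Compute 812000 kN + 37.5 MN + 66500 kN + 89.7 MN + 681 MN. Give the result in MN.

1686.7 MN

In MN:
  812000 kN = 812000e-3 MN = 812
  37.5 MN → 37.5
  66500 kN = 66500e-3 MN = 66.5
  89.7 MN → 89.7
  681 MN → 681
Sum: 812 + 37.5 + 66.5 + 89.7 + 681 = 1686.7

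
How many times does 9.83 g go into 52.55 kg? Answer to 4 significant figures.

5346

(52.55 × 10³) / (9.83) = 5.3459 × 10³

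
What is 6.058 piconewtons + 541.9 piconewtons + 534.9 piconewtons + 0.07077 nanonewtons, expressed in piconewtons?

In piconewtons:
  6.058 piconewtons → 6.058
  541.9 piconewtons → 541.9
  534.9 piconewtons → 534.9
  0.07077 nanonewtons = 0.07077e3 piconewtons = 70.77
Sum: 6.058 + 541.9 + 534.9 + 70.77 = 1153.628

1153.628 piconewtons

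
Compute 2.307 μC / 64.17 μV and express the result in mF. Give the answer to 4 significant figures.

(2.307 × 10^-6) / (64.17 × 10^-6) = 0.0359514 F

35.95 mF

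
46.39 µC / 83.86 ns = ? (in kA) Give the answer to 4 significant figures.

(46.39 × 10⁻⁶) / (83.86 × 10⁻⁹) = 0.553184 × 10³ A

0.5532 kA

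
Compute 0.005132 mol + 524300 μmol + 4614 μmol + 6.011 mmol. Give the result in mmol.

In mmol:
  0.005132 mol = 0.005132e3 mmol = 5.132
  524300 μmol = 524300e-3 mmol = 524.3
  4614 μmol = 4614e-3 mmol = 4.614
  6.011 mmol → 6.011
Sum: 5.132 + 524.3 + 4.614 + 6.011 = 540.057

540.057 mmol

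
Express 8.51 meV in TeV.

milli = 10^-3, tera = 10^12; factor is 10^-15.
8.51 × 10^-15 = 0.00000000000000851

0.00000000000000851 TeV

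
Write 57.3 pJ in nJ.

pico = 10⁻¹², nano = 10⁻⁹; factor is 10⁻³.
57.3 × 10⁻³ = 0.0573

0.0573 nJ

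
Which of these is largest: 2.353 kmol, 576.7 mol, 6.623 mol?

2.353 kmol

2.353 kmol = 2353 mol
576.7 mol = 576.7 mol
6.623 mol = 6.623 mol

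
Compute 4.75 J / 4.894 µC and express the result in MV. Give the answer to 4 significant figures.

0.9706 MV

(4.75) / (4.894e-6) = 0.970576e6 V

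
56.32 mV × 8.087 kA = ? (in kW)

56.32 × 10^-3 × 8.087 × 10^3 = 455.45984 W

0.45545984 kW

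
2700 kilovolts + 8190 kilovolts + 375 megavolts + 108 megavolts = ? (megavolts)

In megavolts:
  2700 kilovolts = 2700e-3 megavolts = 2.7
  8190 kilovolts = 8190e-3 megavolts = 8.19
  375 megavolts → 375
  108 megavolts → 108
Sum: 2.7 + 8.19 + 375 + 108 = 493.89

493.89 megavolts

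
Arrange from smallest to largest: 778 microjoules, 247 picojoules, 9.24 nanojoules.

778 microjoules = 0.000778 joules
247 picojoules = 0.000000000247 joules
9.24 nanojoules = 0.00000000924 joules

247 picojoules < 9.24 nanojoules < 778 microjoules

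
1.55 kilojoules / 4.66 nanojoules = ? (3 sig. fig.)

(1.55e3) / (4.66e-9) = 0.3326e12

333000000000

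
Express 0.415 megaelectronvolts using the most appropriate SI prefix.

415 kiloelectronvolts

= 415e3 electronvolts; 1e3 is kilo.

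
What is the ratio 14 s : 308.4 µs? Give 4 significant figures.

(14) / (308.4 × 10^-6) = 0.045396 × 10^6

45400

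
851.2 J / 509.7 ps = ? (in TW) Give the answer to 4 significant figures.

1.670 TW

(851.2) / (509.7 × 10^-12) = 1.67 × 10^12 W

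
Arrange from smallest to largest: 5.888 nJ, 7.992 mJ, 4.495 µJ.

5.888 nJ = 0.000000005888 J
7.992 mJ = 0.007992 J
4.495 µJ = 0.000004495 J

5.888 nJ < 4.495 µJ < 7.992 mJ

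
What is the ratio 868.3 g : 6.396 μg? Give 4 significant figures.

135800000

(868.3) / (6.396 × 10^-6) = 135.76 × 10^6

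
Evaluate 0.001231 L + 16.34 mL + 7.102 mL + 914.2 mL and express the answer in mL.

In mL:
  0.001231 L = 0.001231e3 mL = 1.231
  16.34 mL → 16.34
  7.102 mL → 7.102
  914.2 mL → 914.2
Sum: 1.231 + 16.34 + 7.102 + 914.2 = 938.873

938.873 mL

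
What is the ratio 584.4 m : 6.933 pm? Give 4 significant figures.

84290000000000

(584.4) / (6.933e-12) = 84.293e12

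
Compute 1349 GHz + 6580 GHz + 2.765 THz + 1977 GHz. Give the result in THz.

In THz:
  1349 GHz = 1349 × 10⁻³ THz = 1.349
  6580 GHz = 6580 × 10⁻³ THz = 6.58
  2.765 THz → 2.765
  1977 GHz = 1977 × 10⁻³ THz = 1.977
Sum: 1.349 + 6.58 + 2.765 + 1.977 = 12.671

12.671 THz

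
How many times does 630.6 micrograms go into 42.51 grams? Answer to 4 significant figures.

(42.51) / (630.6 × 10^-6) = 0.067412 × 10^6

67410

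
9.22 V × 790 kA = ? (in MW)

7.2838 MW

9.22 × 790 × 10^3 = 7283.8 × 10^3 W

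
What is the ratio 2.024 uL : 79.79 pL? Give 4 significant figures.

(2.024 × 10^-6) / (79.79 × 10^-12) = 0.025367 × 10^6

25370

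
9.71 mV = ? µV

9710 µV

milli = 1e-3, micro = 1e-6; factor is 1e3.
9.71 × 1e3 = 9710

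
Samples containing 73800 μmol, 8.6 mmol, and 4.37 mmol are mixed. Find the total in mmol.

In mmol:
  73800 μmol = 73800 × 10⁻³ mmol = 73.8
  8.6 mmol → 8.6
  4.37 mmol → 4.37
Sum: 73.8 + 8.6 + 4.37 = 86.77

86.77 mmol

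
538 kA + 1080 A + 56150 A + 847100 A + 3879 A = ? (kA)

In kA:
  538 kA → 538
  1080 A = 1080 × 10⁻³ kA = 1.08
  56150 A = 56150 × 10⁻³ kA = 56.15
  847100 A = 847100 × 10⁻³ kA = 847.1
  3879 A = 3879 × 10⁻³ kA = 3.879
Sum: 538 + 1.08 + 56.15 + 847.1 + 3.879 = 1446.209

1446.209 kA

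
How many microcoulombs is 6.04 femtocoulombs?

femto = 10^-15, micro = 10^-6; factor is 10^-9.
6.04 × 10^-9 = 0.00000000604

0.00000000604 microcoulombs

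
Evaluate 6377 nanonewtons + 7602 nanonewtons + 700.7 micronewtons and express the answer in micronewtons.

714.679 micronewtons

In micronewtons:
  6377 nanonewtons = 6377 × 10⁻³ micronewtons = 6.377
  7602 nanonewtons = 7602 × 10⁻³ micronewtons = 7.602
  700.7 micronewtons → 700.7
Sum: 6.377 + 7.602 + 700.7 = 714.679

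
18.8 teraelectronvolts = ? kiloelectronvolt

18800000000 kiloelectronvolts

tera = 1e12, kilo = 1e3; factor is 1e9.
18.8 × 1e9 = 18800000000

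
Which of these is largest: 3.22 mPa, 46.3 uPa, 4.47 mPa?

4.47 mPa

3.22 mPa = 0.00322 Pa
46.3 uPa = 0.0000463 Pa
4.47 mPa = 0.00447 Pa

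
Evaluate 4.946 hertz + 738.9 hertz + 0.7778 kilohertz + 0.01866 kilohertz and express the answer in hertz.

In hertz:
  4.946 hertz → 4.946
  738.9 hertz → 738.9
  0.7778 kilohertz = 0.7778 × 10^3 hertz = 777.8
  0.01866 kilohertz = 0.01866 × 10^3 hertz = 18.66
Sum: 4.946 + 738.9 + 777.8 + 18.66 = 1540.306

1540.306 hertz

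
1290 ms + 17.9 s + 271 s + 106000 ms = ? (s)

396.19 s

In s:
  1290 ms = 1290 × 10⁻³ s = 1.29
  17.9 s → 17.9
  271 s → 271
  106000 ms = 106000 × 10⁻³ s = 106
Sum: 1.29 + 17.9 + 271 + 106 = 396.19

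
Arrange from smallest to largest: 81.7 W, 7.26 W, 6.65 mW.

6.65 mW < 7.26 W < 81.7 W

81.7 W = 81.7 W
7.26 W = 7.26 W
6.65 mW = 0.00665 W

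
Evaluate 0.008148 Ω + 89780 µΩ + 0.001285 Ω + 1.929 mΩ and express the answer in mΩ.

101.142 mΩ

In mΩ:
  0.008148 Ω = 0.008148 × 10^3 mΩ = 8.148
  89780 µΩ = 89780 × 10^-3 mΩ = 89.78
  0.001285 Ω = 0.001285 × 10^3 mΩ = 1.285
  1.929 mΩ → 1.929
Sum: 8.148 + 89.78 + 1.285 + 1.929 = 101.142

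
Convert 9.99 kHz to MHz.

kilo = 10³, mega = 10⁶; factor is 10⁻³.
9.99 × 10⁻³ = 0.00999

0.00999 MHz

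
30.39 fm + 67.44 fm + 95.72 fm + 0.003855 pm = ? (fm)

In fm:
  30.39 fm → 30.39
  67.44 fm → 67.44
  95.72 fm → 95.72
  0.003855 pm = 0.003855e3 fm = 3.855
Sum: 30.39 + 67.44 + 95.72 + 3.855 = 197.405

197.405 fm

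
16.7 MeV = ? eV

16700000 eV

mega = 10⁶, (no prefix) = 10⁰; factor is 10⁶.
16.7 × 10⁶ = 16700000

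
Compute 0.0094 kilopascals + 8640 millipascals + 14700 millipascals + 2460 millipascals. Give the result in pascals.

35.2 pascals

In pascals:
  0.0094 kilopascals = 0.0094 × 10³ pascals = 9.4
  8640 millipascals = 8640 × 10⁻³ pascals = 8.64
  14700 millipascals = 14700 × 10⁻³ pascals = 14.7
  2460 millipascals = 2460 × 10⁻³ pascals = 2.46
Sum: 9.4 + 8.64 + 14.7 + 2.46 = 35.2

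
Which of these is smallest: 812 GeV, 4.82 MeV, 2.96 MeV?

2.96 MeV

812 GeV = 812000000000 eV
4.82 MeV = 4820000 eV
2.96 MeV = 2960000 eV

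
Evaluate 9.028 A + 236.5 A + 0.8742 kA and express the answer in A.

In A:
  9.028 A → 9.028
  236.5 A → 236.5
  0.8742 kA = 0.8742 × 10³ A = 874.2
Sum: 9.028 + 236.5 + 874.2 = 1119.728

1119.728 A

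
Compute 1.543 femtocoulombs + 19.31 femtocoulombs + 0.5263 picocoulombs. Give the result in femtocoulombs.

547.153 femtocoulombs

In femtocoulombs:
  1.543 femtocoulombs → 1.543
  19.31 femtocoulombs → 19.31
  0.5263 picocoulombs = 0.5263e3 femtocoulombs = 526.3
Sum: 1.543 + 19.31 + 526.3 = 547.153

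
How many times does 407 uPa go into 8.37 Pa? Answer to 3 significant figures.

(8.37) / (407 × 10⁻⁶) = 0.02057 × 10⁶

20600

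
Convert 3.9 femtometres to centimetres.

0.00000000000039 centimetres

femto = 10⁻¹⁵, centi = 10⁻²; factor is 10⁻¹³.
3.9 × 10⁻¹³ = 0.00000000000039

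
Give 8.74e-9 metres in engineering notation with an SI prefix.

= 8.74e-9 metres; 1e-9 is nano.

8.74 nanometres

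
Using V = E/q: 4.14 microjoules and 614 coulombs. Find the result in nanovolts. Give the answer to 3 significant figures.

6.74 nanovolts

(4.14 × 10⁻⁶) / (614) = 0.0067427 × 10⁻⁶ V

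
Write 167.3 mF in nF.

167300000 nF

milli = 10⁻³, nano = 10⁻⁹; factor is 10⁶.
167.3 × 10⁶ = 167300000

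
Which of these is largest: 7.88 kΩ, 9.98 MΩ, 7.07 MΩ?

7.88 kΩ = 7880 Ω
9.98 MΩ = 9980000 Ω
7.07 MΩ = 7070000 Ω

9.98 MΩ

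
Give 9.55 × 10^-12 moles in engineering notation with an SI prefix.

9.55 picomoles

= 9.55 × 10^-12 moles; 10^-12 is pico.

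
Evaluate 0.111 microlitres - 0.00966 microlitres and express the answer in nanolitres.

In nanolitres:
  0.111 microlitres = 0.111 × 10^3 nanolitres = 111
  0.00966 microlitres = 0.00966 × 10^3 nanolitres = 9.66
Difference: 111 - 9.66 = 101.34

101.34 nanolitres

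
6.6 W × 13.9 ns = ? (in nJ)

6.6 × 13.9 × 10^-9 = 91.74 × 10^-9 J

91.74 nJ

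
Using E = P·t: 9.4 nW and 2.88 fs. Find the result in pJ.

9.4 × 10⁻⁹ × 2.88 × 10⁻¹⁵ = 27.072 × 10⁻²⁴ J

0.000000000027072 pJ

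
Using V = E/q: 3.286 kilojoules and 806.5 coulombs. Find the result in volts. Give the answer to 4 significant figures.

4.074 volts

(3.286e3) / (806.5) = 0.0040744e3 V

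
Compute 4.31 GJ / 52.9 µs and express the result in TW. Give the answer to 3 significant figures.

(4.31 × 10^9) / (52.9 × 10^-6) = 0.081474 × 10^15 W

81.5 TW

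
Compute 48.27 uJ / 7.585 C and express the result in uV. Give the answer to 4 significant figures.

6.364 uV

(48.27 × 10^-6) / (7.585) = 6.36388 × 10^-6 V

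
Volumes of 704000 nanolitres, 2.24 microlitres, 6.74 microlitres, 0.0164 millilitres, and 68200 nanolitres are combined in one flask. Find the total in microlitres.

In microlitres:
  704000 nanolitres = 704000 × 10⁻³ microlitres = 704
  2.24 microlitres → 2.24
  6.74 microlitres → 6.74
  0.0164 millilitres = 0.0164 × 10³ microlitres = 16.4
  68200 nanolitres = 68200 × 10⁻³ microlitres = 68.2
Sum: 704 + 2.24 + 6.74 + 16.4 + 68.2 = 797.58

797.58 microlitres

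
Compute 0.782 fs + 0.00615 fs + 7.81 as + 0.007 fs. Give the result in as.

In as:
  0.782 fs = 0.782 × 10³ as = 782
  0.00615 fs = 0.00615 × 10³ as = 6.15
  7.81 as → 7.81
  0.007 fs = 0.007 × 10³ as = 7
Sum: 782 + 6.15 + 7.81 + 7 = 802.96

802.96 as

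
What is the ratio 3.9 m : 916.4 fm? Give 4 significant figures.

4256000000000

(3.9) / (916.4 × 10⁻¹⁵) = 0.0042558 × 10¹⁵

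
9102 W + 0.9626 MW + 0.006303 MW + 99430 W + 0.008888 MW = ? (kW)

In kW:
  9102 W = 9102 × 10^-3 kW = 9.102
  0.9626 MW = 0.9626 × 10^3 kW = 962.6
  0.006303 MW = 0.006303 × 10^3 kW = 6.303
  99430 W = 99430 × 10^-3 kW = 99.43
  0.008888 MW = 0.008888 × 10^3 kW = 8.888
Sum: 9.102 + 962.6 + 6.303 + 99.43 + 8.888 = 1086.323

1086.323 kW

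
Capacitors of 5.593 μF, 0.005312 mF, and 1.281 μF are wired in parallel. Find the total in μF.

In μF:
  5.593 μF → 5.593
  0.005312 mF = 0.005312e3 μF = 5.312
  1.281 μF → 1.281
Sum: 5.593 + 5.312 + 1.281 = 12.186

12.186 μF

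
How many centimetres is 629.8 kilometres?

kilo = 10³, centi = 10⁻²; factor is 10⁵.
629.8 × 10⁵ = 62980000

62980000 centimetres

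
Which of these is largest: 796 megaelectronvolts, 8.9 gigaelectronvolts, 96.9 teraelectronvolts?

96.9 teraelectronvolts

796 megaelectronvolts = 796000000 electronvolts
8.9 gigaelectronvolts = 8900000000 electronvolts
96.9 teraelectronvolts = 96900000000000 electronvolts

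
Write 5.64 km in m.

5640 m

kilo = 10³, (no prefix) = 10⁰; factor is 10³.
5.64 × 10³ = 5640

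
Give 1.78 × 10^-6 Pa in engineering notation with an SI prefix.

1.78 µPa

= 1.78 × 10^-6 Pa; 10^-6 is micro.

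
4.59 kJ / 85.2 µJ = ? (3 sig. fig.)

(4.59e3) / (85.2e-6) = 0.05387e9

53900000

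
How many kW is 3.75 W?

(no prefix) = 10^0, kilo = 10^3; factor is 10^-3.
3.75 × 10^-3 = 0.00375

0.00375 kW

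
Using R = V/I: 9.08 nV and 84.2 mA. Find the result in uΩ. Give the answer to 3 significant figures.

(9.08 × 10⁻⁹) / (84.2 × 10⁻³) = 0.10784 × 10⁻⁶ Ω

0.108 uΩ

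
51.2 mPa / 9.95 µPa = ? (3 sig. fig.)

(51.2 × 10⁻³) / (9.95 × 10⁻⁶) = 5.146 × 10³

5150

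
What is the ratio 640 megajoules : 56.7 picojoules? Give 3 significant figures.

(640 × 10⁶) / (56.7 × 10⁻¹²) = 11.29 × 10¹⁸

11300000000000000000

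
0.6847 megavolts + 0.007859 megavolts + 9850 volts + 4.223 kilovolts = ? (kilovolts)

In kilovolts:
  0.6847 megavolts = 0.6847 × 10^3 kilovolts = 684.7
  0.007859 megavolts = 0.007859 × 10^3 kilovolts = 7.859
  9850 volts = 9850 × 10^-3 kilovolts = 9.85
  4.223 kilovolts → 4.223
Sum: 684.7 + 7.859 + 9.85 + 4.223 = 706.632

706.632 kilovolts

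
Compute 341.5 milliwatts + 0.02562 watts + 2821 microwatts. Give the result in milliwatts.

369.941 milliwatts

In milliwatts:
  341.5 milliwatts → 341.5
  0.02562 watts = 0.02562 × 10³ milliwatts = 25.62
  2821 microwatts = 2821 × 10⁻³ milliwatts = 2.821
Sum: 341.5 + 25.62 + 2.821 = 369.941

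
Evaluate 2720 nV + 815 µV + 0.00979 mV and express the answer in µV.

In µV:
  2720 nV = 2720e-3 µV = 2.72
  815 µV → 815
  0.00979 mV = 0.00979e3 µV = 9.79
Sum: 2.72 + 815 + 9.79 = 827.51

827.51 µV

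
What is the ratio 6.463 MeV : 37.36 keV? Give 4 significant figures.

(6.463 × 10⁶) / (37.36 × 10³) = 0.17299 × 10³

173.0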